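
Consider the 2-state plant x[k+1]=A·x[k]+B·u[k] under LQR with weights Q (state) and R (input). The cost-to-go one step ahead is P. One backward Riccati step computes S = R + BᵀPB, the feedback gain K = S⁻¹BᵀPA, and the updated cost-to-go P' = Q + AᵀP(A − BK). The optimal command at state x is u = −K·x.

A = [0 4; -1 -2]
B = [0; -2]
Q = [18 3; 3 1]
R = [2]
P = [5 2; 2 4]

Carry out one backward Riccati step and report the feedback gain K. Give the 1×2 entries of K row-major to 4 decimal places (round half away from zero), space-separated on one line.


0.4444 0.0000

BᵀP = [-4.0000 -8.0000]
S = R + BᵀPB = [2] + [16.0000] = [18.0000]
BᵀPA = [8.0000 0.0000]
K = S⁻¹·BᵀPA = [0.4444 0.0000]
A−BK = [0.0000 4.0000; -0.1111 -2.0000]
AᵀP(A−BK) = [0.4444 0.0000; 0.0000 64.0000]
P' = Q + AᵀP(A−BK) = [18.4444 3.0000; 3.0000 65.0000]
tr(P') = 83.4444


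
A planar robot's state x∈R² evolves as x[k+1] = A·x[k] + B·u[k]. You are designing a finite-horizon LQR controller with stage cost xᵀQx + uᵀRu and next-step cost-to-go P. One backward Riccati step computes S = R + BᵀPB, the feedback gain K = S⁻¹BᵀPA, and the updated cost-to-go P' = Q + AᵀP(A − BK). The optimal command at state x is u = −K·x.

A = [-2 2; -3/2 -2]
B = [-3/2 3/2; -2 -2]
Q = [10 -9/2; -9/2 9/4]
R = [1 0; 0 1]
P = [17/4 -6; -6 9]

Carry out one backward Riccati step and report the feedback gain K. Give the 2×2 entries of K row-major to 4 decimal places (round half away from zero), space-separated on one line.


0.5004 0.0910 -0.1148 1.0700

BᵀP = [5.6250 -9.0000; 18.3750 -27.0000]
S = R + BᵀPB = [1 0; 0 1] + [9.5625 26.4375; 26.4375 81.5625] = [10.5625 26.4375; 26.4375 82.5625]
BᵀPA = [2.2500 29.2500; 3.7500 90.7500]
K = S⁻¹·BᵀPA = [0.5004 0.0910; -0.1148 1.0700]
A−BK = [-1.0773 0.5314; -0.7289 0.3220]
AᵀP(A−BK) = [0.5547 -0.2173; -0.2173 1.2332]
P' = Q + AᵀP(A−BK) = [10.5547 -4.7173; -4.7173 3.4832]
tr(P') = 14.0379


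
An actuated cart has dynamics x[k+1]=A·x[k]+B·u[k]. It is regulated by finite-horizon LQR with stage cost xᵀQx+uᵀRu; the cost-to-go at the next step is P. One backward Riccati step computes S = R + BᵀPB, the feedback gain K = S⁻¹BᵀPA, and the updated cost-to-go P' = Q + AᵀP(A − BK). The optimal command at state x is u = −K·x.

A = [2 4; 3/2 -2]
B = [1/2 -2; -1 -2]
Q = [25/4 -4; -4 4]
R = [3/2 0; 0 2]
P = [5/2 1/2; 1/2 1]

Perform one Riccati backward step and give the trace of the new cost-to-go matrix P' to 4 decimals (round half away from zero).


23.9196

BᵀP = [0.7500 -0.7500; -6.0000 -3.0000]
S = R + BᵀPB = [3/2 0; 0 2] + [1.1250 0.0000; 0.0000 18.0000] = [2.6250 0.0000; 0.0000 20.0000]
BᵀPA = [0.3750 4.5000; -16.5000 -18.0000]
K = S⁻¹·BᵀPA = [0.1429 1.7143; -0.8250 -0.9000]
A−BK = [0.2786 1.3429; -0.0071 -2.0857]
AᵀP(A−BK) = [1.5839 2.5071; 2.5071 12.0857]
P' = Q + AᵀP(A−BK) = [7.8339 -1.4929; -1.4929 16.0857]
tr(P') = 23.9196


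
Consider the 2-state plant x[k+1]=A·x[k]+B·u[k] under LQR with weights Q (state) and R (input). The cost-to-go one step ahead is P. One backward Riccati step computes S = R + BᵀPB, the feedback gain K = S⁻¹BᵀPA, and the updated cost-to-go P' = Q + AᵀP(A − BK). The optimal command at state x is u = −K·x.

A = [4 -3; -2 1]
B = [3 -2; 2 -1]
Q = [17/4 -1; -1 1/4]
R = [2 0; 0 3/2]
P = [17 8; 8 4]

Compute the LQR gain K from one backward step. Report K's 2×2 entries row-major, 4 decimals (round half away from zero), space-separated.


BᵀP = [67.0000 32.0000; -42.0000 -20.0000]
S = R + BᵀPB = [2 0; 0 3/2] + [265.0000 -166.0000; -166.0000 104.0000] = [267.0000 -166.0000; -166.0000 105.5000]
BᵀPA = [204.0000 -169.0000; -128.0000 106.0000]
K = S⁻¹·BᵀPA = [0.4473 -0.3812; -0.5094 0.4049]
A−BK = [1.6392 -1.0465; -3.4041 2.1673]
AᵀP(A−BK) = [3.5396 -2.4033; -2.4033 1.6539]
P' = Q + AᵀP(A−BK) = [7.7896 -3.4033; -3.4033 1.9039]
tr(P') = 9.6935

0.4473 -0.3812 -0.5094 0.4049


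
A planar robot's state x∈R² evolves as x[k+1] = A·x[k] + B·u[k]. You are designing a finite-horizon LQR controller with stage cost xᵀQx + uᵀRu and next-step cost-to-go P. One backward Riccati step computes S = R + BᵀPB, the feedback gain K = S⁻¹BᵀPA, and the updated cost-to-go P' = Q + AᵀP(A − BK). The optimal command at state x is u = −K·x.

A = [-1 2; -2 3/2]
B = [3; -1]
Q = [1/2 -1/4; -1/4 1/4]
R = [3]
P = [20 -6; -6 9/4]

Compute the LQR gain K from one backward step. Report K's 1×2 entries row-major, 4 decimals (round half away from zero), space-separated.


BᵀP = [66.0000 -20.2500]
S = R + BᵀPB = [3] + [218.2500] = [221.2500]
BᵀPA = [-25.5000 101.6250]
K = S⁻¹·BᵀPA = [-0.1153 0.4593]
A−BK = [-0.6542 0.6220; -2.1153 1.9593]
AᵀP(A−BK) = [2.0610 -2.0373; -2.0373 2.3839]
P' = Q + AᵀP(A−BK) = [2.5610 -2.2873; -2.2873 2.6339]
tr(P') = 5.1949

-0.1153 0.4593


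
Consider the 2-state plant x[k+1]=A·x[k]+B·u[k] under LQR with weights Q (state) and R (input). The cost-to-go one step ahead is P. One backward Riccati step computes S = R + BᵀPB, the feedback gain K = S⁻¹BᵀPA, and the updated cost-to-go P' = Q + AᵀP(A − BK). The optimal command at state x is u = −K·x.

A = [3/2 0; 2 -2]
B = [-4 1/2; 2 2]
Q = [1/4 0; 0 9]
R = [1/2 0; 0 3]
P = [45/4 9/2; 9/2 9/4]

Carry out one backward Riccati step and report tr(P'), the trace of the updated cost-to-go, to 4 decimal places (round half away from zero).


13.0378

BᵀP = [-36.0000 -13.5000; 14.6250 6.7500]
S = R + BᵀPB = [1/2 0; 0 3] + [117.0000 -45.0000; -45.0000 20.8125] = [117.5000 -45.0000; -45.0000 23.8125]
BᵀPA = [-81.0000 27.0000; 35.4375 -13.5000]
K = S⁻¹·BᵀPA = [-0.4323 0.0458; 0.6713 -0.4803]
A−BK = [-0.5647 0.4235; 1.5219 -1.1311]
AᵀP(A−BK) = [2.5095 -1.7662; -1.7662 1.2782]
P' = Q + AᵀP(A−BK) = [2.7595 -1.7662; -1.7662 10.2782]
tr(P') = 13.0378


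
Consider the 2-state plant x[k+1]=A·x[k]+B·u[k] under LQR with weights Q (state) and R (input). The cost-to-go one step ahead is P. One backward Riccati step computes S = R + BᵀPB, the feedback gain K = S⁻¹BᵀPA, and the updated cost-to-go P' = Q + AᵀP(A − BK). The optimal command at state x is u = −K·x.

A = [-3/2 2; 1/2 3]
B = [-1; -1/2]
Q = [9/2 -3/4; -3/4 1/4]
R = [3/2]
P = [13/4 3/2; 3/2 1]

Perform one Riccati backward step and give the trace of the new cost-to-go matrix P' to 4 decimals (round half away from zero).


16.0625

BᵀP = [-4.0000 -2.0000]
S = R + BᵀPB = [3/2] + [5.0000] = [6.5000]
BᵀPA = [5.0000 -14.0000]
K = S⁻¹·BᵀPA = [0.7692 -2.1538]
A−BK = [-0.7308 -0.1538; 0.8846 1.9231]
AᵀP(A−BK) = [1.4663 -2.7308; -2.7308 9.8462]
P' = Q + AᵀP(A−BK) = [5.9663 -3.4808; -3.4808 10.0962]
tr(P') = 16.0625


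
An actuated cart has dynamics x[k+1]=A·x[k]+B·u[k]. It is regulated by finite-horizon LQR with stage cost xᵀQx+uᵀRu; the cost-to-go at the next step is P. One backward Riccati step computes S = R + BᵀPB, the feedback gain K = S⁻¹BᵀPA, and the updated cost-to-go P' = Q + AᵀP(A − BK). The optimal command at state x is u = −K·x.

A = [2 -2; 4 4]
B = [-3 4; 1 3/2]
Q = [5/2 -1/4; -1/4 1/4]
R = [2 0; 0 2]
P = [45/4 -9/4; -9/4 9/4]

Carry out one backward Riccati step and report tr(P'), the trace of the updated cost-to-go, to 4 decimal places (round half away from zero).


BᵀP = [-36.0000 9.0000; 41.6250 -5.6250]
S = R + BᵀPB = [2 0; 0 2] + [117.0000 -130.5000; -130.5000 158.0625] = [119.0000 -130.5000; -130.5000 160.0625]
BᵀPA = [-36.0000 108.0000; 60.7500 -105.7500]
K = S⁻¹·BᵀPA = [1.0736 1.7283; 1.2548 0.7484]
A−BK = [0.2014 0.1912; 1.0442 1.1490]
AᵀP(A−BK) = [7.4175 7.7521; 7.7521 9.4877]
P' = Q + AᵀP(A−BK) = [9.9175 7.5021; 7.5021 9.7377]
tr(P') = 19.6552

19.6552


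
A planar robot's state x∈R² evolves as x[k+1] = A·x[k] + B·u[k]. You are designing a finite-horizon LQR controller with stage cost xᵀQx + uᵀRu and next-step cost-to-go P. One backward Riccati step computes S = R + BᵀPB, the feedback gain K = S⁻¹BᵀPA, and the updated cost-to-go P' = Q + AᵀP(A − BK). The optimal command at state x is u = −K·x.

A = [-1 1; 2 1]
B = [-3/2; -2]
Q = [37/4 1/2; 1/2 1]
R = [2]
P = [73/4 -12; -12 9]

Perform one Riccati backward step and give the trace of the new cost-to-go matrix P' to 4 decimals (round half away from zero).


BᵀP = [-3.3750 0.0000]
S = R + BᵀPB = [2] + [5.0625] = [7.0625]
BᵀPA = [3.3750 -3.3750]
K = S⁻¹·BᵀPA = [0.4779 -0.4779]
A−BK = [-0.2832 0.2832; 2.9558 0.0442]
AᵀP(A−BK) = [100.6372 -10.6372; -10.6372 1.6372]
P' = Q + AᵀP(A−BK) = [109.8872 -10.1372; -10.1372 2.6372]
tr(P') = 112.5243

112.5243


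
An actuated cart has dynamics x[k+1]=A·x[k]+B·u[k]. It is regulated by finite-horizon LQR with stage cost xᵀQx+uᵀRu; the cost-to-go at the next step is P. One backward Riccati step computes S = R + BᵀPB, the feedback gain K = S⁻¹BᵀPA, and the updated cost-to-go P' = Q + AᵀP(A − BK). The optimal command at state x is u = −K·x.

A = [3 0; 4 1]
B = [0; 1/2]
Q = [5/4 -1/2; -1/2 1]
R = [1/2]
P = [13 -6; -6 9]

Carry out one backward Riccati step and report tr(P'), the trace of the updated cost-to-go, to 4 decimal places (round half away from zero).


91.4318

BᵀP = [-3.0000 4.5000]
S = R + BᵀPB = [1/2] + [2.2500] = [2.7500]
BᵀPA = [9.0000 4.5000]
K = S⁻¹·BᵀPA = [3.2727 1.6364]
A−BK = [3.0000 0.0000; 2.3636 0.1818]
AᵀP(A−BK) = [87.5455 3.2727; 3.2727 1.6364]
P' = Q + AᵀP(A−BK) = [88.7955 2.7727; 2.7727 2.6364]
tr(P') = 91.4318


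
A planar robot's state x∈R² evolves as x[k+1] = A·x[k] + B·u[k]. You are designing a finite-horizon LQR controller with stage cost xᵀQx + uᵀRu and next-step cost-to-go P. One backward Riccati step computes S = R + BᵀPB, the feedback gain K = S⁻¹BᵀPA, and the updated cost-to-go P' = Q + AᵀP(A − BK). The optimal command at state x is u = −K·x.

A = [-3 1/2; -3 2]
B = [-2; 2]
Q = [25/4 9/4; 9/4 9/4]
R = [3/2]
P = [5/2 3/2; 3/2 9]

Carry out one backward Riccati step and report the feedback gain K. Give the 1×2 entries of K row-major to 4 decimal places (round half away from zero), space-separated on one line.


BᵀP = [-2.0000 15.0000]
S = R + BᵀPB = [3/2] + [34.0000] = [35.5000]
BᵀPA = [-39.0000 29.0000]
K = S⁻¹·BᵀPA = [-1.0986 0.8169]
A−BK = [-5.1972 2.1338; -0.8028 0.3662]
AᵀP(A−BK) = [87.6549 -37.1408; -37.1408 15.9349]
P' = Q + AᵀP(A−BK) = [93.9049 -34.8908; -34.8908 18.1849]
tr(P') = 112.0898

-1.0986 0.8169


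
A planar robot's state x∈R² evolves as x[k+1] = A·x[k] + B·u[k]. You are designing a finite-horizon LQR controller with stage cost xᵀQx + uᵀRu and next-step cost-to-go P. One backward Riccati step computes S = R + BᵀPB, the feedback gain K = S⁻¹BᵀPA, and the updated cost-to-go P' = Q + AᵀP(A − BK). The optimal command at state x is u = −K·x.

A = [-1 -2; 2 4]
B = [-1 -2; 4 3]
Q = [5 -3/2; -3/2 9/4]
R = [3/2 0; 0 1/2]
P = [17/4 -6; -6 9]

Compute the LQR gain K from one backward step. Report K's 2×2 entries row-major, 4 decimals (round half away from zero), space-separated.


BᵀP = [-28.2500 42.0000; -26.5000 39.0000]
S = R + BᵀPB = [3/2 0; 0 1/2] + [196.2500 182.5000; 182.5000 170.0000] = [197.7500 182.5000; 182.5000 170.5000]
BᵀPA = [112.2500 224.5000; 104.5000 209.0000]
K = S⁻¹·BᵀPA = [0.1643 0.3286; 0.4371 0.8741]
A−BK = [0.0384 0.0768; 0.0317 0.0634]
AᵀP(A−BK) = [0.1367 0.2734; 0.2734 0.5468]
P' = Q + AᵀP(A−BK) = [5.1367 -1.2266; -1.2266 2.7968]
tr(P') = 7.9335

0.1643 0.3286 0.4371 0.8741


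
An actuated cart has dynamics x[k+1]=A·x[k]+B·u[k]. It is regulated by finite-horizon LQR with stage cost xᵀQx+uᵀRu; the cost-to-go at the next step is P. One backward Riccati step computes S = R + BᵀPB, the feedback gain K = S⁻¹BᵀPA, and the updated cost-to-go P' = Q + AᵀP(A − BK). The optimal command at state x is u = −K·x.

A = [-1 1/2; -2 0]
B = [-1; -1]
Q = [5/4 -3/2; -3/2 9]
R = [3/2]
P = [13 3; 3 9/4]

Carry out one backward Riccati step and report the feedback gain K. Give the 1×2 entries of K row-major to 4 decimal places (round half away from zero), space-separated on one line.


1.1648 -0.3516

BᵀP = [-16.0000 -5.2500]
S = R + BᵀPB = [3/2] + [21.2500] = [22.7500]
BᵀPA = [26.5000 -8.0000]
K = S⁻¹·BᵀPA = [1.1648 -0.3516]
A−BK = [0.1648 0.1484; -0.8352 -0.3516]
AᵀP(A−BK) = [3.1319 -0.1813; -0.1813 0.4368]
P' = Q + AᵀP(A−BK) = [4.3819 -1.6813; -1.6813 9.4368]
tr(P') = 13.8187


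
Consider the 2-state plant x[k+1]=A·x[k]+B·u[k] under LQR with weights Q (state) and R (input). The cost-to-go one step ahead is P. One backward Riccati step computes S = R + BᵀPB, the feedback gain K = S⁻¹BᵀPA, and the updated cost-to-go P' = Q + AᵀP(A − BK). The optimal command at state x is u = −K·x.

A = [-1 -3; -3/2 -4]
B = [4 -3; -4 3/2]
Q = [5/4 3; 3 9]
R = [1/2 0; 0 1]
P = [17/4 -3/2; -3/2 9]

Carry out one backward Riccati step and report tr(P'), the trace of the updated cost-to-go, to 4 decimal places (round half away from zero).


BᵀP = [23.0000 -42.0000; -15.0000 18.0000]
S = R + BᵀPB = [1/2 0; 0 1] + [260.0000 -132.0000; -132.0000 72.0000] = [260.5000 -132.0000; -132.0000 73.0000]
BᵀPA = [40.0000 99.0000; -12.0000 -27.0000]
K = S⁻¹·BᵀPA = [0.8389 2.3002; 1.3526 3.7893]
A−BK = [-0.2980 -0.8327; -0.1732 -0.4834]
AᵀP(A−BK) = [2.6738 7.4656; 7.4656 20.8462]
P' = Q + AᵀP(A−BK) = [3.9238 10.4656; 10.4656 29.8462]
tr(P') = 33.7700

33.7700


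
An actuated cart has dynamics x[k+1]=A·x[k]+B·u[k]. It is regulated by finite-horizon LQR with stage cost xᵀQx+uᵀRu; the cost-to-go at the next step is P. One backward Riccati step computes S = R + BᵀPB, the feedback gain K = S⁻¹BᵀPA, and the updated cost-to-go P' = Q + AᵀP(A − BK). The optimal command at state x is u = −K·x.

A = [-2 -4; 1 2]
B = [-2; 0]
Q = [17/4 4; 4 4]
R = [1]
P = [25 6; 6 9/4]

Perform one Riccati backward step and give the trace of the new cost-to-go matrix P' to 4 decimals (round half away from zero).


BᵀP = [-50.0000 -12.0000]
S = R + BᵀPB = [1] + [100.0000] = [101.0000]
BᵀPA = [88.0000 176.0000]
K = S⁻¹·BᵀPA = [0.8713 1.7426]
A−BK = [-0.2574 -0.5149; 1.0000 2.0000]
AᵀP(A−BK) = [1.5767 3.1535; 3.1535 6.3069]
P' = Q + AᵀP(A−BK) = [5.8267 7.1535; 7.1535 10.3069]
tr(P') = 16.1337

16.1337


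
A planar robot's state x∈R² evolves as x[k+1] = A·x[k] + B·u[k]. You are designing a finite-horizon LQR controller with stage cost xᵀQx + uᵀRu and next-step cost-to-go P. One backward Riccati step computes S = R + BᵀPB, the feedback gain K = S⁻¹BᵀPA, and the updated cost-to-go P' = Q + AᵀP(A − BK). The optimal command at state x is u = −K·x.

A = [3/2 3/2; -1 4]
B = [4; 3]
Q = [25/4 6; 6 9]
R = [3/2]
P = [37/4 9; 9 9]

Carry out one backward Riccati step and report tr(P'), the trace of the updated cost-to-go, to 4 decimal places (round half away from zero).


17.2065

BᵀP = [64.0000 63.0000]
S = R + BᵀPB = [3/2] + [445.0000] = [446.5000]
BᵀPA = [33.0000 348.0000]
K = S⁻¹·BᵀPA = [0.0739 0.7794]
A−BK = [1.2044 -1.6176; -1.2217 1.6618]
AᵀP(A−BK) = [0.3735 -0.4075; -0.4075 1.5829]
P' = Q + AᵀP(A−BK) = [6.6235 5.5925; 5.5925 10.5829]
tr(P') = 17.2065


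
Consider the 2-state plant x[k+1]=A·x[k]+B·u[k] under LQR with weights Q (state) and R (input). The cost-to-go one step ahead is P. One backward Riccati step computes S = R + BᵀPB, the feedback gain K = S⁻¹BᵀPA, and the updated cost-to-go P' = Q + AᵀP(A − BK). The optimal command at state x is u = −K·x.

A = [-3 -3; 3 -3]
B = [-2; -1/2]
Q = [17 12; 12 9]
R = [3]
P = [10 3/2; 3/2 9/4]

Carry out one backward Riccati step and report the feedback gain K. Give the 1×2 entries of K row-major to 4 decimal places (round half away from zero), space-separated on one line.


1.0711 1.6027

BᵀP = [-20.7500 -4.1250]
S = R + BᵀPB = [3] + [43.5625] = [46.5625]
BᵀPA = [49.8750 74.6250]
K = S⁻¹·BᵀPA = [1.0711 1.6027]
A−BK = [-0.8577 0.2054; 3.5356 -2.1987]
AᵀP(A−BK) = [29.8268 -10.1839; -10.1839 17.6497]
P' = Q + AᵀP(A−BK) = [46.8268 1.8161; 1.8161 26.6497]
tr(P') = 73.4765


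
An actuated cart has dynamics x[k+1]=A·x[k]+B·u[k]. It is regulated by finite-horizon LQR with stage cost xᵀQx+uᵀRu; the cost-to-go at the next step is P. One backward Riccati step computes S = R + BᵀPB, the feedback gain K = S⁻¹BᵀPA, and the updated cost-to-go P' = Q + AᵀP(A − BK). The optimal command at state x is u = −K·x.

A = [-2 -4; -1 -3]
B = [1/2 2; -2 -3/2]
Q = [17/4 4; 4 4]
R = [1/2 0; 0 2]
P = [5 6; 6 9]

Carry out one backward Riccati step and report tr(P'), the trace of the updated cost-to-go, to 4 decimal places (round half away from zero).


29.1495

BᵀP = [-9.5000 -15.0000; 1.0000 -1.5000]
S = R + BᵀPB = [1/2 0; 0 2] + [25.2500 3.5000; 3.5000 4.2500] = [25.7500 3.5000; 3.5000 6.2500]
BᵀPA = [34.0000 83.0000; -0.5000 0.5000]
K = S⁻¹·BᵀPA = [1.4409 3.4771; -0.8869 -1.8672]
A−BK = [-0.9466 -2.0042; 0.5515 1.1534]
AᵀP(A−BK) = [3.5645 7.8453; 7.8453 17.3350]
P' = Q + AᵀP(A−BK) = [7.8145 11.8453; 11.8453 21.3350]
tr(P') = 29.1495


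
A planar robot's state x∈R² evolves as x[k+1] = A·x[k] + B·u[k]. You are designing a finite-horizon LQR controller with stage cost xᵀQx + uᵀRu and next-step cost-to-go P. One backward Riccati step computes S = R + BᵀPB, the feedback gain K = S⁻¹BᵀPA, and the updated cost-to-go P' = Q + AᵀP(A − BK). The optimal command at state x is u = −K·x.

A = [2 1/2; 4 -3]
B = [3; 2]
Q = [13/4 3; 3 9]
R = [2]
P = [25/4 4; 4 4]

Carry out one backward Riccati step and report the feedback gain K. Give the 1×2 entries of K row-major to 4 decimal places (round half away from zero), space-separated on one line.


1.0920 -0.3814

BᵀP = [26.7500 20.0000]
S = R + BᵀPB = [2] + [120.2500] = [122.2500]
BᵀPA = [133.5000 -46.6250]
K = S⁻¹·BᵀPA = [1.0920 -0.3814]
A−BK = [-1.2761 1.6442; 1.8160 -2.2372]
AᵀP(A−BK) = [7.2147 -6.8344; -6.8344 7.7802]
P' = Q + AᵀP(A−BK) = [10.4647 -3.8344; -3.8344 16.7802]
tr(P') = 27.2449


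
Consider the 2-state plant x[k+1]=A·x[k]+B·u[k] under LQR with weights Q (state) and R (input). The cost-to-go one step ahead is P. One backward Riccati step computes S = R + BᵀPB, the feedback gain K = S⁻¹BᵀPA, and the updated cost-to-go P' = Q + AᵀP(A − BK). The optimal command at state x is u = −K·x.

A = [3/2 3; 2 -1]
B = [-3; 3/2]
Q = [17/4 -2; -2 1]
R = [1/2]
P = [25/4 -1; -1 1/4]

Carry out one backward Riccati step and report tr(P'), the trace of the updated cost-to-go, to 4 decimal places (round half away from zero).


6.3860

BᵀP = [-20.2500 3.3750]
S = R + BᵀPB = [1/2] + [65.8125] = [66.3125]
BᵀPA = [-23.6250 -64.1250]
K = S⁻¹·BᵀPA = [-0.3563 -0.9670]
A−BK = [0.4312 0.0990; 2.5344 0.4505]
AᵀP(A−BK) = [0.6457 0.2793; 0.2793 0.4903]
P' = Q + AᵀP(A−BK) = [4.8957 -1.7207; -1.7207 1.4903]
tr(P') = 6.3860


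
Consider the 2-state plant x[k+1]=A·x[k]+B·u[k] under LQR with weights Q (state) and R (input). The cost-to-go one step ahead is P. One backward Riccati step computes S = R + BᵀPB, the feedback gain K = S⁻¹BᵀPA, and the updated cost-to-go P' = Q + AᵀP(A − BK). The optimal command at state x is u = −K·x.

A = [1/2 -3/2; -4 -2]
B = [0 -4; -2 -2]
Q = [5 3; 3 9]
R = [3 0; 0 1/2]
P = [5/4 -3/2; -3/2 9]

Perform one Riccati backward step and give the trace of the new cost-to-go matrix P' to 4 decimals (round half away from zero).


26.7161

BᵀP = [3.0000 -18.0000; -2.0000 -12.0000]
S = R + BᵀPB = [3 0; 0 1/2] + [36.0000 24.0000; 24.0000 32.0000] = [39.0000 24.0000; 24.0000 32.5000]
BᵀPA = [73.5000 31.5000; 47.0000 27.0000]
K = S⁻¹·BᵀPA = [1.8232 0.5434; 0.0998 0.4295]
A−BK = [0.8991 0.2180; -0.1540 -0.0542]
AᵀP(A−BK) = [11.6167 3.4372; 3.4372 1.0994]
P' = Q + AᵀP(A−BK) = [16.6167 6.4372; 6.4372 10.0994]
tr(P') = 26.7161


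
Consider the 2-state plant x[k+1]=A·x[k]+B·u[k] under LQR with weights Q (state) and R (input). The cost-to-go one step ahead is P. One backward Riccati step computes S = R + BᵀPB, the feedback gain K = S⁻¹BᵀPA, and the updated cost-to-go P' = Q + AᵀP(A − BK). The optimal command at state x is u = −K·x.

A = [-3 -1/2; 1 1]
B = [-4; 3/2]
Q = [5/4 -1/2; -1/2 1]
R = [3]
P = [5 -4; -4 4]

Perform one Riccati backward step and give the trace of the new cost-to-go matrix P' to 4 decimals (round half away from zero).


4.3214

BᵀP = [-26.0000 22.0000]
S = R + BᵀPB = [3] + [137.0000] = [140.0000]
BᵀPA = [100.0000 35.0000]
K = S⁻¹·BᵀPA = [0.7143 0.2500]
A−BK = [-0.1429 0.5000; -0.0714 0.6250]
AᵀP(A−BK) = [1.5714 0.5000; 0.5000 0.5000]
P' = Q + AᵀP(A−BK) = [2.8214 0.0000; 0.0000 1.5000]
tr(P') = 4.3214


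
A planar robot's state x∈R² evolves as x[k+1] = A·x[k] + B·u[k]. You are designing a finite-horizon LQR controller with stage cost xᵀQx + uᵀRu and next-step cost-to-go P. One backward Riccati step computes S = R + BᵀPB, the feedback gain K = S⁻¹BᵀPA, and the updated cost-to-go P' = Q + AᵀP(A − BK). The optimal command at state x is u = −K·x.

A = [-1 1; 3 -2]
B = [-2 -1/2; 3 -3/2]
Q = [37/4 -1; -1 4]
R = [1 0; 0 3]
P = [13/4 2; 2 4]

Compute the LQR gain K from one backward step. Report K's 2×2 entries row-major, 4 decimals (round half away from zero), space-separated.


BᵀP = [-0.5000 8.0000; -4.6250 -7.0000]
S = R + BᵀPB = [1 0; 0 3] + [25.0000 -11.7500; -11.7500 12.8125] = [26.0000 -11.7500; -11.7500 15.8125]
BᵀPA = [24.5000 -16.5000; -16.3750 9.3750]
K = S⁻¹·BᵀPA = [0.7141 -0.5521; -0.5049 0.1827]
A−BK = [0.1758 -0.0128; 0.1003 -0.0698]
AᵀP(A−BK) = [1.4859 -0.7333; -0.7333 0.4285]
P' = Q + AᵀP(A−BK) = [10.7359 -1.7333; -1.7333 4.4285]
tr(P') = 15.1644

0.7141 -0.5521 -0.5049 0.1827


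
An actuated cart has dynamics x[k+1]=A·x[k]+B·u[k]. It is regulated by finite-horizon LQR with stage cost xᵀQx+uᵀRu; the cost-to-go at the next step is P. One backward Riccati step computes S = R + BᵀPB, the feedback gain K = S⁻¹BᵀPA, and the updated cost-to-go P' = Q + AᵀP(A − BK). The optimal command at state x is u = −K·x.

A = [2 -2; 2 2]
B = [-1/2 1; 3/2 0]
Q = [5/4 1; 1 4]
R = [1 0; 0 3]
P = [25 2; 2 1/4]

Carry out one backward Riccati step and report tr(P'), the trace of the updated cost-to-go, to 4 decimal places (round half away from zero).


22.3062

BᵀP = [-9.5000 -0.6250; 25.0000 2.0000]
S = R + BᵀPB = [1 0; 0 3] + [3.8125 -9.5000; -9.5000 25.0000] = [4.8125 -9.5000; -9.5000 28.0000]
BᵀPA = [-20.2500 17.7500; 54.0000 -46.0000]
K = S⁻¹·BᵀPA = [-1.2135 1.3483; 1.5169 -1.1854]
A−BK = [-0.1236 -0.1404; 3.8202 -0.0225]
AᵀP(A−BK) = [10.5169 -7.6854; -7.6854 6.5393]
P' = Q + AᵀP(A−BK) = [11.7669 -6.6854; -6.6854 10.5393]
tr(P') = 22.3062


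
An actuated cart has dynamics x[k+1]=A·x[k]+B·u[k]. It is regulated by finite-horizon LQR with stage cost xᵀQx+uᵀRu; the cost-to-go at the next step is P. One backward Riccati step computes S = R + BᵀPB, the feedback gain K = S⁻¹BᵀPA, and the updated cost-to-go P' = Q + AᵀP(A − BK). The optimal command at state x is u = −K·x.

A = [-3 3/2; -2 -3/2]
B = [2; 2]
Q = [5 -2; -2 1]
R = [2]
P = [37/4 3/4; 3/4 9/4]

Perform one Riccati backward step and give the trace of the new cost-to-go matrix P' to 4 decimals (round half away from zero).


BᵀP = [20.0000 6.0000]
S = R + BᵀPB = [2] + [52.0000] = [54.0000]
BᵀPA = [-72.0000 21.0000]
K = S⁻¹·BᵀPA = [-1.3333 0.3889]
A−BK = [-0.3333 0.7222; 0.6667 -2.2778]
AᵀP(A−BK) = [5.2500 -5.7500; -5.7500 14.3333]
P' = Q + AᵀP(A−BK) = [10.2500 -7.7500; -7.7500 15.3333]
tr(P') = 25.5833

25.5833


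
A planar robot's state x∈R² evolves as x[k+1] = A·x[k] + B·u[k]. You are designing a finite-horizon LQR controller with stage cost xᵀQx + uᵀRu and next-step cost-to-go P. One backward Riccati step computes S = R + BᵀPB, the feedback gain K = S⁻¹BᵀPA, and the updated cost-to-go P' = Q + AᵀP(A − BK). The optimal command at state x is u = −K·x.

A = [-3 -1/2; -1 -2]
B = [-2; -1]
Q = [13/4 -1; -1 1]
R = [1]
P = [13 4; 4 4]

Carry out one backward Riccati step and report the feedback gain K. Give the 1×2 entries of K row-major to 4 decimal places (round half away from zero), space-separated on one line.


1.3973 0.5342

BᵀP = [-30.0000 -12.0000]
S = R + BᵀPB = [1] + [72.0000] = [73.0000]
BᵀPA = [102.0000 39.0000]
K = S⁻¹·BᵀPA = [1.3973 0.5342]
A−BK = [-0.2055 0.5685; 0.3973 -1.4658]
AᵀP(A−BK) = [2.4795 -0.9932; -0.9932 6.4144]
P' = Q + AᵀP(A−BK) = [5.7295 -1.9932; -1.9932 7.4144]
tr(P') = 13.1438


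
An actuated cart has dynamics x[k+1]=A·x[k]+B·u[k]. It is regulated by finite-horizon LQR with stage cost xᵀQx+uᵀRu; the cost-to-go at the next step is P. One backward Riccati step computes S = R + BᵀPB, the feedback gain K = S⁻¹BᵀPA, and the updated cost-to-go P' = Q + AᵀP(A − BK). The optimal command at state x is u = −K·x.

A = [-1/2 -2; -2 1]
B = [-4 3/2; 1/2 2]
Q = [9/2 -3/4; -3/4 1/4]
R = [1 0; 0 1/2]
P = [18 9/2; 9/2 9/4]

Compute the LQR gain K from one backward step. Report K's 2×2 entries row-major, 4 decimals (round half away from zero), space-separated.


-0.1816 0.5877 -0.8523 0.2671

BᵀP = [-69.7500 -16.8750; 36.0000 11.2500]
S = R + BᵀPB = [1 0; 0 1/2] + [270.5625 -138.3750; -138.3750 76.5000] = [271.5625 -138.3750; -138.3750 77.0000]
BᵀPA = [68.6250 122.6250; -40.5000 -60.7500]
K = S⁻¹·BᵀPA = [-0.1816 0.5877; -0.8523 0.2671]
A−BK = [0.0521 -0.0500; -0.2046 0.1720]
AᵀP(A−BK) = [0.4433 -0.2602; -0.2602 0.4152]
P' = Q + AᵀP(A−BK) = [4.9433 -1.0102; -1.0102 0.6652]
tr(P') = 5.6085


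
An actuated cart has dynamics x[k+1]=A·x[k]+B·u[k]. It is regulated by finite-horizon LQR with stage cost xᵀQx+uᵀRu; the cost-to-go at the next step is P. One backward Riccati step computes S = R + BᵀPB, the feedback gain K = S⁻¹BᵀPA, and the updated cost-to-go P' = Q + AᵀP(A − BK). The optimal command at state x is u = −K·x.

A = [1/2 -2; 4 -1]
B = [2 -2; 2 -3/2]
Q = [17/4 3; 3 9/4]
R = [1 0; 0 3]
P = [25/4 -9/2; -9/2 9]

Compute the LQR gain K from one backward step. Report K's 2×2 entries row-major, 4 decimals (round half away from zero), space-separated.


BᵀP = [3.5000 9.0000; -5.7500 -4.5000]
S = R + BᵀPB = [1 0; 0 3] + [25.0000 -20.5000; -20.5000 18.2500] = [26.0000 -20.5000; -20.5000 21.2500]
BᵀPA = [37.7500 -16.0000; -20.8750 16.0000]
K = S⁻¹·BᵀPA = [2.8299 -0.0907; 1.7476 0.6654]
A−BK = [-1.6645 -0.4877; 0.9617 0.1796]
AᵀP(A−BK) = [57.2169 13.3157; 13.3157 3.9017]
P' = Q + AᵀP(A−BK) = [61.4669 16.3157; 16.3157 6.1517]
tr(P') = 67.6186

2.8299 -0.0907 1.7476 0.6654


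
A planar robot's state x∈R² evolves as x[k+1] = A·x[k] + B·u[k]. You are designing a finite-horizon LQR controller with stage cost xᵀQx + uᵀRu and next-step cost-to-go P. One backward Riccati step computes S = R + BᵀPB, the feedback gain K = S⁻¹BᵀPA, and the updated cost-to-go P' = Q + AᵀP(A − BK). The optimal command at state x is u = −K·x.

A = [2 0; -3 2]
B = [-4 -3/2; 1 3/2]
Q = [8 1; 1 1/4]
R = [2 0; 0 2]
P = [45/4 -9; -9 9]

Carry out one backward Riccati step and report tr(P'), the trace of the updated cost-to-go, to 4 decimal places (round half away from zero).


BᵀP = [-54.0000 45.0000; -30.3750 27.0000]
S = R + BᵀPB = [2 0; 0 2] + [261.0000 148.5000; 148.5000 86.0625] = [263.0000 148.5000; 148.5000 88.0625]
BᵀPA = [-243.0000 90.0000; -141.7500 54.0000]
K = S⁻¹·BᵀPA = [-0.3152 -0.0843; -1.0781 0.7553]
A−BK = [-0.8780 0.7959; -1.0676 0.9513]
AᵀP(A−BK) = [4.5815 -3.4130; -3.4130 2.7978]
P' = Q + AᵀP(A−BK) = [12.5815 -2.4130; -2.4130 3.0478]
tr(P') = 15.6293

15.6293


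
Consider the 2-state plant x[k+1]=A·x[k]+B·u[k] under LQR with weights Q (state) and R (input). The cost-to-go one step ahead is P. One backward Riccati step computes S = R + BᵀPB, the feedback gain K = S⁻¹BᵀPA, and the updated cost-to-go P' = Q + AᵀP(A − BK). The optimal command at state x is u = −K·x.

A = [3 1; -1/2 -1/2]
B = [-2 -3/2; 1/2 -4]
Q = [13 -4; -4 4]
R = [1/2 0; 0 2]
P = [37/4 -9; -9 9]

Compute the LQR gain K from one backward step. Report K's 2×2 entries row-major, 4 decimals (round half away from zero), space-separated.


-1.3016 -0.5124 0.0916 0.0839

BᵀP = [-23.0000 22.5000; 22.1250 -22.5000]
S = R + BᵀPB = [1/2 0; 0 2] + [57.2500 -55.5000; -55.5000 56.8125] = [57.7500 -55.5000; -55.5000 58.8125]
BᵀPA = [-80.2500 -34.2500; 77.6250 33.3750]
K = S⁻¹·BᵀPA = [-1.3016 -0.5124; 0.0916 0.0839]
A−BK = [0.5343 0.1010; 0.5173 0.0919]
AᵀP(A−BK) = [0.9378 0.3638; 0.3638 0.1487]
P' = Q + AᵀP(A−BK) = [13.9378 -3.6362; -3.6362 4.1487]
tr(P') = 18.0865


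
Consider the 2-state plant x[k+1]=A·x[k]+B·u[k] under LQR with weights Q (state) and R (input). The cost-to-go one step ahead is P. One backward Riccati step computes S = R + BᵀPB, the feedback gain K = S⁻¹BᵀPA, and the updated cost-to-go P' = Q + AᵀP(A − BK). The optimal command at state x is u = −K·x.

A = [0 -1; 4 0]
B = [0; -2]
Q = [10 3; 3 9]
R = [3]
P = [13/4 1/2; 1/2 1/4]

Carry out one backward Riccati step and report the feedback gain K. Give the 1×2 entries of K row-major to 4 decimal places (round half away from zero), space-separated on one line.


-0.5000 0.2500

BᵀP = [-1.0000 -0.5000]
S = R + BᵀPB = [3] + [1.0000] = [4.0000]
BᵀPA = [-2.0000 1.0000]
K = S⁻¹·BᵀPA = [-0.5000 0.2500]
A−BK = [0.0000 -1.0000; 3.0000 0.5000]
AᵀP(A−BK) = [3.0000 -1.5000; -1.5000 3.0000]
P' = Q + AᵀP(A−BK) = [13.0000 1.5000; 1.5000 12.0000]
tr(P') = 25.0000


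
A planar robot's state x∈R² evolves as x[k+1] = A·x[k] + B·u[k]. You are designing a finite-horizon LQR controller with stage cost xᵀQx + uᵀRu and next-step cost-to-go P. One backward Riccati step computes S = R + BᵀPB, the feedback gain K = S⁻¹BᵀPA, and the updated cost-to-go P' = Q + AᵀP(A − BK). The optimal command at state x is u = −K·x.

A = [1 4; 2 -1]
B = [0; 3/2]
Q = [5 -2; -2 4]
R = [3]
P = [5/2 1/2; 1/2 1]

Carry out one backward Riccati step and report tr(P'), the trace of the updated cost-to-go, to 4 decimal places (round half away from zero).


BᵀP = [0.7500 1.5000]
S = R + BᵀPB = [3] + [2.2500] = [5.2500]
BᵀPA = [3.7500 1.5000]
K = S⁻¹·BᵀPA = [0.7143 0.2857]
A−BK = [1.0000 4.0000; 0.9286 -1.4286]
AᵀP(A−BK) = [5.8214 10.4286; 10.4286 36.5714]
P' = Q + AᵀP(A−BK) = [10.8214 8.4286; 8.4286 40.5714]
tr(P') = 51.3929

51.3929


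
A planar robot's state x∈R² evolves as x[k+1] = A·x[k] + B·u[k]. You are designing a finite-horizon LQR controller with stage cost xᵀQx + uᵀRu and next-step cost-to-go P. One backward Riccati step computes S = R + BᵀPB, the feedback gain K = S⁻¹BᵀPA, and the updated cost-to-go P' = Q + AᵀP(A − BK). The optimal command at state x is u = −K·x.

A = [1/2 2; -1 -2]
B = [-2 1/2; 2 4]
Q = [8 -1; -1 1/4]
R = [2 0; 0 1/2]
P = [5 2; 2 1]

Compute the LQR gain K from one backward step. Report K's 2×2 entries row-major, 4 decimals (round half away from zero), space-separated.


BᵀP = [-6.0000 -2.0000; 10.5000 5.0000]
S = R + BᵀPB = [2 0; 0 1/2] + [8.0000 -11.0000; -11.0000 25.2500] = [10.0000 -11.0000; -11.0000 25.7500]
BᵀPA = [-1.0000 -8.0000; 0.2500 11.0000]
K = S⁻¹·BᵀPA = [-0.1685 -0.6227; -0.0623 0.1612]
A−BK = [0.1941 0.6740; -0.4139 -1.3993]
AᵀP(A−BK) = [0.0971 0.3370; 0.3370 1.2454]
P' = Q + AᵀP(A−BK) = [8.0971 -0.6630; -0.6630 1.4954]
tr(P') = 9.5925

-0.1685 -0.6227 -0.0623 0.1612


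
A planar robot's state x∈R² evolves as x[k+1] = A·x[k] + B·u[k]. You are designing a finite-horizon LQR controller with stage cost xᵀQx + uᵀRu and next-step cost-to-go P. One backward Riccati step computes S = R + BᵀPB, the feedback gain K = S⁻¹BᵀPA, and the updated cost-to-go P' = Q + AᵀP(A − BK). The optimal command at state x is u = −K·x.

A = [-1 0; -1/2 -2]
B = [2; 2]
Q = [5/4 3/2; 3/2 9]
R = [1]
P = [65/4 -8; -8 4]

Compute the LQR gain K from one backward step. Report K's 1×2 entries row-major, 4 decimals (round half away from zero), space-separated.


BᵀP = [16.5000 -8.0000]
S = R + BᵀPB = [1] + [17.0000] = [18.0000]
BᵀPA = [-12.5000 16.0000]
K = S⁻¹·BᵀPA = [-0.6944 0.8889]
A−BK = [0.3889 -1.7778; 0.8889 -3.7778]
AᵀP(A−BK) = [0.5694 -0.8889; -0.8889 1.7778]
P' = Q + AᵀP(A−BK) = [1.8194 0.6111; 0.6111 10.7778]
tr(P') = 12.5972

-0.6944 0.8889


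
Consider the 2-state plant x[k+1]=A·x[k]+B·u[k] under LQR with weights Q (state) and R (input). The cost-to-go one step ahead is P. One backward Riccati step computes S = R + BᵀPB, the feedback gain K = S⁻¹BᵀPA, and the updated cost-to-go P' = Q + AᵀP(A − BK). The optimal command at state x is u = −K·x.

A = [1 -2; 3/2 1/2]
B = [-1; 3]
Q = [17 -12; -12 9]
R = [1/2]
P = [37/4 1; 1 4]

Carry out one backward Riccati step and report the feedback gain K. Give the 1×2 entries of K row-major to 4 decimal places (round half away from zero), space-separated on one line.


BᵀP = [-6.2500 11.0000]
S = R + BᵀPB = [1/2] + [39.2500] = [39.7500]
BᵀPA = [10.2500 18.0000]
K = S⁻¹·BᵀPA = [0.2579 0.4528]
A−BK = [1.2579 -1.5472; 0.7264 -0.8585]
AᵀP(A−BK) = [18.6069 -22.6415; -22.6415 27.8491]
P' = Q + AᵀP(A−BK) = [35.6069 -34.6415; -34.6415 36.8491]
tr(P') = 72.4560

0.2579 0.4528


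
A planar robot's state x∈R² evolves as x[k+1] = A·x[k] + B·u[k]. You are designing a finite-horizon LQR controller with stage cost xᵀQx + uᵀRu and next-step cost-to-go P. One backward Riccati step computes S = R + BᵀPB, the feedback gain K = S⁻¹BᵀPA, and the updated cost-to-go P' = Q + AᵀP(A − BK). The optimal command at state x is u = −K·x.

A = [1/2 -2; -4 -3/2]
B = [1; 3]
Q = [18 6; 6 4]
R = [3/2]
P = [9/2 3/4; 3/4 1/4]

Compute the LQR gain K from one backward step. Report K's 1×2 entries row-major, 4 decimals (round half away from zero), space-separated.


BᵀP = [6.7500 1.5000]
S = R + BᵀPB = [3/2] + [11.2500] = [12.7500]
BᵀPA = [-2.6250 -15.7500]
K = S⁻¹·BᵀPA = [-0.2059 -1.2353]
A−BK = [0.7059 -0.7647; -3.3824 2.2059]
AᵀP(A−BK) = [1.5846 -0.8051; -0.8051 3.6066]
P' = Q + AᵀP(A−BK) = [19.5846 5.1949; 5.1949 7.6066]
tr(P') = 27.1912

-0.2059 -1.2353


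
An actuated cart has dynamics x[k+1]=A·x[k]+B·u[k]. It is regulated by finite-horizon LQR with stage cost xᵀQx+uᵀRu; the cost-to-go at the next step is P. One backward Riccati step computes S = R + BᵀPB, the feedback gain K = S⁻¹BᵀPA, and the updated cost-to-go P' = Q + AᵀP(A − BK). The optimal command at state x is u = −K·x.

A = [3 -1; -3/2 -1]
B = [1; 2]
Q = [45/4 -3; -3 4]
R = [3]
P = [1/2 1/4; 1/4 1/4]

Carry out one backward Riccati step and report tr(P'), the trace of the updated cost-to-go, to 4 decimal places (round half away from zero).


18.1165

BᵀP = [1.0000 0.7500]
S = R + BᵀPB = [3] + [2.5000] = [5.5000]
BᵀPA = [1.8750 -1.7500]
K = S⁻¹·BᵀPA = [0.3409 -0.3182]
A−BK = [2.6591 -0.6818; -2.1818 -0.3636]
AᵀP(A−BK) = [2.1733 -0.9034; -0.9034 0.6932]
P' = Q + AᵀP(A−BK) = [13.4233 -3.9034; -3.9034 4.6932]
tr(P') = 18.1165


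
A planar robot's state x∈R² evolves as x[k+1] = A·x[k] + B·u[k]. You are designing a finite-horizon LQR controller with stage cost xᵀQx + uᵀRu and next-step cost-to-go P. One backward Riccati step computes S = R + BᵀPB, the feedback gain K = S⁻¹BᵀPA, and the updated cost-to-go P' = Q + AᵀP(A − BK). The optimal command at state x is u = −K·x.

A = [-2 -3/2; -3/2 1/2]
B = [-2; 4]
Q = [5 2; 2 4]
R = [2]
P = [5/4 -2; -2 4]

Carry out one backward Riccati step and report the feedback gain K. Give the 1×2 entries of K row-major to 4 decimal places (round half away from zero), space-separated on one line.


-0.0874 0.2500

BᵀP = [-10.5000 20.0000]
S = R + BᵀPB = [2] + [101.0000] = [103.0000]
BᵀPA = [-9.0000 25.7500]
K = S⁻¹·BᵀPA = [-0.0874 0.2500]
A−BK = [-2.1748 -1.0000; -1.1505 -0.5000]
AᵀP(A−BK) = [1.2136 0.5000; 0.5000 0.3750]
P' = Q + AᵀP(A−BK) = [6.2136 2.5000; 2.5000 4.3750]
tr(P') = 10.5886


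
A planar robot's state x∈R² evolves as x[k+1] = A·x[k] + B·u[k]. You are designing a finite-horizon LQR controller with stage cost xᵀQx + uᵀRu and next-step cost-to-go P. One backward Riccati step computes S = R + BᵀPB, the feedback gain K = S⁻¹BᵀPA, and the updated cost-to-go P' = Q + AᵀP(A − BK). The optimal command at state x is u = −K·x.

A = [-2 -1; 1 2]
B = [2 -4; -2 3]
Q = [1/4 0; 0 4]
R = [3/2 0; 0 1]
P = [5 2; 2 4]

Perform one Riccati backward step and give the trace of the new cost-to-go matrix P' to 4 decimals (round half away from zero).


BᵀP = [6.0000 -4.0000; -14.0000 4.0000]
S = R + BᵀPB = [3/2 0; 0 1] + [20.0000 -36.0000; -36.0000 68.0000] = [21.5000 -36.0000; -36.0000 69.0000]
BᵀPA = [-16.0000 -14.0000; 32.0000 22.0000]
K = S⁻¹·BᵀPA = [0.2560 -0.9280; 0.5973 -0.1653]
A−BK = [-0.1227 0.1947; -0.2800 0.6400]
AᵀP(A−BK) = [0.9813 -1.5573; -1.5573 3.6453]
P' = Q + AᵀP(A−BK) = [1.2313 -1.5573; -1.5573 7.6453]
tr(P') = 8.8767

8.8767


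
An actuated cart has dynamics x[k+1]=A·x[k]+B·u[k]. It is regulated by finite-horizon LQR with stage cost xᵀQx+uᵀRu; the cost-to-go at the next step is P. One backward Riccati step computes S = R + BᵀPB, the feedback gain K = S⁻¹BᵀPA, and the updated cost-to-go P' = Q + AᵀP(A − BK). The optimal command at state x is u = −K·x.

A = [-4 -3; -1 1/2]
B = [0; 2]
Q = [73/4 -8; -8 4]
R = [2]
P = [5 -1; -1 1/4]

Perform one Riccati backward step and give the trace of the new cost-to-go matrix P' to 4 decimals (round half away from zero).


BᵀP = [-2.0000 0.5000]
S = R + BᵀPB = [2] + [1.0000] = [3.0000]
BᵀPA = [7.5000 6.2500]
K = S⁻¹·BᵀPA = [2.5000 2.0833]
A−BK = [-4.0000 -3.0000; -6.0000 -3.6667]
AᵀP(A−BK) = [53.5000 43.2500; 43.2500 35.0417]
P' = Q + AᵀP(A−BK) = [71.7500 35.2500; 35.2500 39.0417]
tr(P') = 110.7917

110.7917


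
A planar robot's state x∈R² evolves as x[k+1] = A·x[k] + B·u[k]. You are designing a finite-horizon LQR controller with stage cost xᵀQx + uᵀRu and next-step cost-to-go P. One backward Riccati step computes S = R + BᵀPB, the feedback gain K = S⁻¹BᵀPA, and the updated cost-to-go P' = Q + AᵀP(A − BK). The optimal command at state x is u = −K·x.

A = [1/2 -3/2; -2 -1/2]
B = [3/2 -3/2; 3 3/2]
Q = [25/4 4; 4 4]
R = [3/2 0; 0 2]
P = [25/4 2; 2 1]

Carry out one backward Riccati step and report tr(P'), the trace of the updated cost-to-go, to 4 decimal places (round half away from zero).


11.5515

BᵀP = [15.3750 6.0000; -6.3750 -1.5000]
S = R + BᵀPB = [3/2 0; 0 2] + [41.0625 -14.0625; -14.0625 7.3125] = [42.5625 -14.0625; -14.0625 9.3125]
BᵀPA = [-4.3125 -26.0625; -0.1875 10.3125]
K = S⁻¹·BᵀPA = [-0.2155 -0.4919; -0.3455 0.3646]
A−BK = [0.3049 -0.2152; -0.8353 0.4286]
AᵀP(A−BK) = [0.5684 -0.2403; -0.2403 0.7331]
P' = Q + AᵀP(A−BK) = [6.8184 3.7597; 3.7597 4.7331]
tr(P') = 11.5515


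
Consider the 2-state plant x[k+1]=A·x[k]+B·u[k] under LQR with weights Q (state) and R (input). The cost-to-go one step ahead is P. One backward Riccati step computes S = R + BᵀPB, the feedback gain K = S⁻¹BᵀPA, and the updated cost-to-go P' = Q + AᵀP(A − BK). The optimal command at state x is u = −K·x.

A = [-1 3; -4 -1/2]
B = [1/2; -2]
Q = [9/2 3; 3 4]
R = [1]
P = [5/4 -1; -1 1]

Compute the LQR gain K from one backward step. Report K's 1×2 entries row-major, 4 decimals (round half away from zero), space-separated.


BᵀP = [2.6250 -2.5000]
S = R + BᵀPB = [1] + [6.3125] = [7.3125]
BᵀPA = [7.3750 9.1250]
K = S⁻¹·BᵀPA = [1.0085 1.2479]
A−BK = [-1.5043 2.3761; -1.9829 1.9957]
AᵀP(A−BK) = [1.8120 0.5470; 0.5470 3.1132]
P' = Q + AᵀP(A−BK) = [6.3120 3.5470; 3.5470 7.1132]
tr(P') = 13.4252

1.0085 1.2479


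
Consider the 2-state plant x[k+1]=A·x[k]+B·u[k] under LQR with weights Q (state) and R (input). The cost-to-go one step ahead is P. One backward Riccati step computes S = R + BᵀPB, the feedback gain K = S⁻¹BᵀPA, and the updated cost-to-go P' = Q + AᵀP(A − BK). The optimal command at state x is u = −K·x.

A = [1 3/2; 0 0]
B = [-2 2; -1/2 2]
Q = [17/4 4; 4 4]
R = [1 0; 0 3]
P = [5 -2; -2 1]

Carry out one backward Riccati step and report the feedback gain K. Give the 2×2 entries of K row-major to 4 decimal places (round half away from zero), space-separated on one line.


BᵀP = [-9.0000 3.5000; 6.0000 -2.0000]
S = R + BᵀPB = [1 0; 0 3] + [16.2500 -11.0000; -11.0000 8.0000] = [17.2500 -11.0000; -11.0000 11.0000]
BᵀPA = [-9.0000 -13.5000; 6.0000 9.0000]
K = S⁻¹·BᵀPA = [-0.4800 -0.7200; 0.0655 0.0982]
A−BK = [-0.0909 -0.1364; -0.3709 -0.5564]
AᵀP(A−BK) = [0.2873 0.4309; 0.4309 0.6464]
P' = Q + AᵀP(A−BK) = [4.5373 4.4309; 4.4309 4.6464]
tr(P') = 9.1836

-0.4800 -0.7200 0.0655 0.0982
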